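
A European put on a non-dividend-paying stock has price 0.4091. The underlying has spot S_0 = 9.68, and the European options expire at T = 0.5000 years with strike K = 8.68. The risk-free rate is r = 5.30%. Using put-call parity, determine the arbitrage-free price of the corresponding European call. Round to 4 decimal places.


Answer: Call price = 1.6361

Derivation:
Put-call parity: C - P = S_0 * exp(-qT) - K * exp(-rT).
S_0 * exp(-qT) = 9.6800 * 1.00000000 = 9.68000000
K * exp(-rT) = 8.6800 * 0.97384804 = 8.45300102
C = P + S*exp(-qT) - K*exp(-rT)
C = 0.4091 + 9.68000000 - 8.45300102 = 1.6361


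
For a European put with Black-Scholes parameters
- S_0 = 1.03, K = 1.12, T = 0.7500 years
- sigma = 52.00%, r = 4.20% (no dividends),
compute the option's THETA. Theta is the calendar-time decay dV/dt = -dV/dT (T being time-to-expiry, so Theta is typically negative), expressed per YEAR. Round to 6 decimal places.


d1 = 0.1090972548; d2 = -0.3412359552
phi(d1) = 0.3965751832; exp(-qT) = 1.0000000000; exp(-rT) = 0.9689909565
Theta = -S*exp(-qT)*phi(d1)*sigma/(2*sqrt(T)) + r*K*exp(-rT)*N(-d2) - q*S*exp(-qT)*N(-d1)
N(-d1) = 0.4565626761; N(-d2) = 0.6335370212; sqrt(T) = 0.8660254038
Term 1 = -1.0300 * 1.0000000000 * 0.3965751832 * 0.5200 / (2 * 0.8660254038) = -0.1226324697
Term 2 = 0.0420 * 1.1200 * 0.9689909565 * 0.6335370212 = 0.0288774629
Term 3 = 0 (no dividend yield, q = 0)
Theta = -0.1226324697 + (0.0288774629) + (0.0000000000) = -0.093755

Answer: Theta = -0.093755


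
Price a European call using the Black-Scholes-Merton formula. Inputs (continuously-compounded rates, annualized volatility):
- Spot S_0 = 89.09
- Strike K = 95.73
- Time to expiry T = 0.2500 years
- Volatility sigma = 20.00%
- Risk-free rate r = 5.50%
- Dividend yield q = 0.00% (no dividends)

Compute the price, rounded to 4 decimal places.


Answer: Price = 1.5934

Derivation:
d1 = (ln(S/K) + (r - q + 0.5*sigma^2) * T) / (sigma * sqrt(T)) = -0.53134634
d2 = d1 - sigma * sqrt(T) = -0.63134634
exp(-rT) = 0.98634410; exp(-qT) = 1.00000000
C = S_0 * exp(-qT) * N(d1) - K * exp(-rT) * N(d2)
N(d1) = 0.29758940; N(d2) = 0.26390705
C = 89.0900 * 1.00000000 * 0.29758940 - 95.7300 * 0.98634410 * 0.26390705 = 1.5934


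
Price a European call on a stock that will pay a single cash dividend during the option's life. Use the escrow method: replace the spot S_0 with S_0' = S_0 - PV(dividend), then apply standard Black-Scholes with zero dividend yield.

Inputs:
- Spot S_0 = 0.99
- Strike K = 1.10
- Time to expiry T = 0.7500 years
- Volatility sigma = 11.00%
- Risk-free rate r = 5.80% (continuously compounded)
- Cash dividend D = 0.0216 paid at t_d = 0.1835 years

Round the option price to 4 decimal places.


Answer: Price = 0.0100

Derivation:
PV(D) = D * exp(-r * t_d) = 0.0216 * 0.98941344 = 0.02137133
S_0' = S_0 - PV(D) = 0.9900 - 0.02137133 = 0.96862867
d1 = (ln(S_0'/K) + (r + sigma^2/2)*T) / (sigma*sqrt(T)) = -0.83082415
d2 = d1 - sigma*sqrt(T) = -0.92608694
exp(-rT) = 0.95743255
N(d1) = 0.20303649; N(d2) = 0.17720040
C = S_0' * N(d1) - K * exp(-rT) * N(d2) = 0.96862867 * 0.20303649 - 1.1000 * 0.95743255 * 0.17720040 = 0.0100


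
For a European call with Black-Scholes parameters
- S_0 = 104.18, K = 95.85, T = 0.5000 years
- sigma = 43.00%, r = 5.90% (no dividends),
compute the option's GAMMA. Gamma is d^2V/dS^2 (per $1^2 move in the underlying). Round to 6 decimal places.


Answer: Gamma = 0.010984

Derivation:
d1 = 0.5231297748; d2 = 0.2190738589
phi(d1) = 0.3479241044; exp(-qT) = 1.0000000000; exp(-rT) = 0.9709308776
Gamma = exp(-qT) * phi(d1) / (S * sigma * sqrt(T)) = 1.0000000000 * 0.3479241044 / (104.1800 * 0.4300 * 0.7071067812) = 0.010984


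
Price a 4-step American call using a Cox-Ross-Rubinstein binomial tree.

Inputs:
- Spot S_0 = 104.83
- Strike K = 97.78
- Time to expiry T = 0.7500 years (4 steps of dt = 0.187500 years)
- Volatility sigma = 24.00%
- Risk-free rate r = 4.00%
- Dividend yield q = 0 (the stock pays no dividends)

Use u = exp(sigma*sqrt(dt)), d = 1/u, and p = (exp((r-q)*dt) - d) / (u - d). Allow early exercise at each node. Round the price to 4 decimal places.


Answer: Price = V(0,0) = 14.4752

Derivation:
dt = T/N = 0.187500
u = exp(sigma*sqrt(dt)) = 1.109515; d = 1/u = 0.901295
p = (exp((r-q)*dt) - d) / (u - d) = 0.510198
Discount per step: exp(-r*dt) = 0.992528
Stock lattice S(k, i) with i counting down-moves:
  k=0: S(0,0) = 104.8300
  k=1: S(1,0) = 116.3105; S(1,1) = 94.4827
  k=2: S(2,0) = 129.0482; S(2,1) = 104.8300; S(2,2) = 85.1568
  k=3: S(3,0) = 143.1809; S(3,1) = 116.3105; S(3,2) = 94.4827; S(3,3) = 76.7513
  k=4: S(4,0) = 158.8614; S(4,1) = 129.0482; S(4,2) = 104.8300; S(4,3) = 85.1568; S(4,4) = 69.1756
Terminal payoffs V(N, i) = max(S_T - K, 0):
  V(4,0) = 61.081410; V(4,1) = 31.268214; V(4,2) = 7.050000; V(4,3) = 0.000000; V(4,4) = 0.000000
Backward induction: V(k, i) = exp(-r*dt) * [p * V(k+1, i) + (1-p) * V(k+1, i+1)]; then take max(V_cont, immediate exercise) for American.
  V(3,0) = exp(-r*dt) * [p*61.081410 + (1-p)*31.268214] = 46.131545; exercise = 45.400939; V(3,0) = max -> 46.131545
  V(3,1) = exp(-r*dt) * [p*31.268214 + (1-p)*7.050000] = 19.261072; exercise = 18.530465; V(3,1) = max -> 19.261072
  V(3,2) = exp(-r*dt) * [p*7.050000 + (1-p)*0.000000] = 3.570017; exercise = 0.000000; V(3,2) = max -> 3.570017
  V(3,3) = exp(-r*dt) * [p*0.000000 + (1-p)*0.000000] = 0.000000; exercise = 0.000000; V(3,3) = max -> 0.000000
  V(2,0) = exp(-r*dt) * [p*46.131545 + (1-p)*19.261072] = 32.723969; exercise = 31.268214; V(2,0) = max -> 32.723969
  V(2,1) = exp(-r*dt) * [p*19.261072 + (1-p)*3.570017] = 11.489062; exercise = 7.050000; V(2,1) = max -> 11.489062
  V(2,2) = exp(-r*dt) * [p*3.570017 + (1-p)*0.000000] = 1.807804; exercise = 0.000000; V(2,2) = max -> 1.807804
  V(1,0) = exp(-r*dt) * [p*32.723969 + (1-p)*11.489062] = 22.156262; exercise = 18.530465; V(1,0) = max -> 22.156262
  V(1,1) = exp(-r*dt) * [p*11.489062 + (1-p)*1.807804] = 6.696744; exercise = 0.000000; V(1,1) = max -> 6.696744
  V(0,0) = exp(-r*dt) * [p*22.156262 + (1-p)*6.696744] = 14.475180; exercise = 7.050000; V(0,0) = max -> 14.475180


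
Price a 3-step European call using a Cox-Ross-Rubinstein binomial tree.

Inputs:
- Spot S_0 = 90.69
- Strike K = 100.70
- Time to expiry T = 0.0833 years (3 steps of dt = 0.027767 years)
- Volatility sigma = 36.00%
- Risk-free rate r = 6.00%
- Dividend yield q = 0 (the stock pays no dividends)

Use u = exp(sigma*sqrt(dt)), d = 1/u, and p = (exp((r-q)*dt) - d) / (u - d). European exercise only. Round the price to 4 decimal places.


dt = T/N = 0.027767
u = exp(sigma*sqrt(dt)) = 1.061824; d = 1/u = 0.941776
p = (exp((r-q)*dt) - d) / (u - d) = 0.498897
Discount per step: exp(-r*dt) = 0.998335
Stock lattice S(k, i) with i counting down-moves:
  k=0: S(0,0) = 90.6900
  k=1: S(1,0) = 96.2968; S(1,1) = 85.4097
  k=2: S(2,0) = 102.2502; S(2,1) = 90.6900; S(2,2) = 80.4367
  k=3: S(3,0) = 108.5717; S(3,1) = 96.2968; S(3,2) = 85.4097; S(3,3) = 75.7534
Terminal payoffs V(N, i) = max(S_T - K, 0):
  V(3,0) = 7.871734; V(3,1) = 0.000000; V(3,2) = 0.000000; V(3,3) = 0.000000
Backward induction: V(k, i) = exp(-r*dt) * [p * V(k+1, i) + (1-p) * V(k+1, i+1)].
  V(2,0) = exp(-r*dt) * [p*7.871734 + (1-p)*0.000000] = 3.920646
  V(2,1) = exp(-r*dt) * [p*0.000000 + (1-p)*0.000000] = 0.000000
  V(2,2) = exp(-r*dt) * [p*0.000000 + (1-p)*0.000000] = 0.000000
  V(1,0) = exp(-r*dt) * [p*3.920646 + (1-p)*0.000000] = 1.952742
  V(1,1) = exp(-r*dt) * [p*0.000000 + (1-p)*0.000000] = 0.000000
  V(0,0) = exp(-r*dt) * [p*1.952742 + (1-p)*0.000000] = 0.972595

Answer: Price = V(0,0) = 0.9726


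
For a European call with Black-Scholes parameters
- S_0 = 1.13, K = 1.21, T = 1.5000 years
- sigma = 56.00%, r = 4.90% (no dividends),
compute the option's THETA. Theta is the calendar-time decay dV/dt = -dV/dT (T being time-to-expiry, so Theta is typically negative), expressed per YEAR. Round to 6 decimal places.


Answer: Theta = -0.117234

Derivation:
d1 = 0.3503605391; d2 = -0.3354965889
phi(d1) = 0.3751929744; exp(-qT) = 1.0000000000; exp(-rT) = 0.9291361458
Theta = -S*exp(-qT)*phi(d1)*sigma/(2*sqrt(T)) - r*K*exp(-rT)*N(d2) + q*S*exp(-qT)*N(d1)
N(d1) = 0.6369659315; N(d2) = 0.3686252587; sqrt(T) = 1.2247448714
Term 1 = -1.1300 * 1.0000000000 * 0.3751929744 * 0.5600 / (2 * 1.2247448714) = -0.0969271722
Term 2 = -0.0490 * 1.2100 * 0.9291361458 * 0.3686252587 = -0.0203070060
Term 3 = 0 (no dividend yield, q = 0)
Theta = -0.0969271722 + (-0.0203070060) + (0.0000000000) = -0.117234


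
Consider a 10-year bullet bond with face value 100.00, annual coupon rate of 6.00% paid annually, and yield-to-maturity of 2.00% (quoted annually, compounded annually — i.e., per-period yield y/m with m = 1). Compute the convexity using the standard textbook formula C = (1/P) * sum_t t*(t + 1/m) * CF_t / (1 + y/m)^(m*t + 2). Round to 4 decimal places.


Answer: Convexity = 79.8335

Derivation:
Coupon per period c = face * coupon_rate / m = 6.000000
Periods per year m = 1; per-period yield y/m = 0.020000
Number of cashflows N = 10
Cashflows (t years, CF_t, discount factor 1/(1+y/m)^(m*t), PV):
  t = 1.0000: CF_t = 6.000000, DF = 0.980392, PV = 5.882353
  t = 2.0000: CF_t = 6.000000, DF = 0.961169, PV = 5.767013
  t = 3.0000: CF_t = 6.000000, DF = 0.942322, PV = 5.653934
  t = 4.0000: CF_t = 6.000000, DF = 0.923845, PV = 5.543073
  t = 5.0000: CF_t = 6.000000, DF = 0.905731, PV = 5.434385
  t = 6.0000: CF_t = 6.000000, DF = 0.887971, PV = 5.327828
  t = 7.0000: CF_t = 6.000000, DF = 0.870560, PV = 5.223361
  t = 8.0000: CF_t = 6.000000, DF = 0.853490, PV = 5.120942
  t = 9.0000: CF_t = 6.000000, DF = 0.836755, PV = 5.020532
  t = 10.0000: CF_t = 106.000000, DF = 0.820348, PV = 86.956920
Price P = sum_t PV_t = 135.930340
Convexity numerator sum_t t*(t + 1/m) * CF_t / (1+y/m)^(m*t + 2):
  t = 1.0000: term = 11.307868
  t = 2.0000: term = 33.258435
  t = 3.0000: term = 65.212618
  t = 4.0000: term = 106.556566
  t = 5.0000: term = 156.700832
  t = 6.0000: term = 215.079574
  t = 7.0000: term = 281.149769
  t = 8.0000: term = 354.390466
  t = 9.0000: term = 434.302041
  t = 10.0000: term = 9193.830427
Convexity = (1/P) * sum = 10851.788596 / 135.930340 = 79.833454


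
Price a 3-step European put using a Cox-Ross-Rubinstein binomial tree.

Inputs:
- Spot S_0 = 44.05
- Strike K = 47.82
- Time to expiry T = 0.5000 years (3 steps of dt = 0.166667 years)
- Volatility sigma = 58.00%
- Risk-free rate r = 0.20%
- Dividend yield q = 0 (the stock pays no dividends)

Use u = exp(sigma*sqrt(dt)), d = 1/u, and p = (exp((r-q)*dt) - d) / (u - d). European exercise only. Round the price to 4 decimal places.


dt = T/N = 0.166667
u = exp(sigma*sqrt(dt)) = 1.267167; d = 1/u = 0.789162
p = (exp((r-q)*dt) - d) / (u - d) = 0.441776
Discount per step: exp(-r*dt) = 0.999667
Stock lattice S(k, i) with i counting down-moves:
  k=0: S(0,0) = 44.0500
  k=1: S(1,0) = 55.8187; S(1,1) = 34.7626
  k=2: S(2,0) = 70.7317; S(2,1) = 44.0500; S(2,2) = 27.4333
  k=3: S(3,0) = 89.6289; S(3,1) = 55.8187; S(3,2) = 34.7626; S(3,3) = 21.6493
Terminal payoffs V(N, i) = max(K - S_T, 0):
  V(3,0) = 0.000000; V(3,1) = 0.000000; V(3,2) = 13.057426; V(3,3) = 26.170696
Backward induction: V(k, i) = exp(-r*dt) * [p * V(k+1, i) + (1-p) * V(k+1, i+1)].
  V(2,0) = exp(-r*dt) * [p*0.000000 + (1-p)*0.000000] = 0.000000
  V(2,1) = exp(-r*dt) * [p*0.000000 + (1-p)*13.057426] = 7.286533
  V(2,2) = exp(-r*dt) * [p*13.057426 + (1-p)*26.170696] = 20.370770
  V(1,0) = exp(-r*dt) * [p*0.000000 + (1-p)*7.286533] = 4.066158
  V(1,1) = exp(-r*dt) * [p*7.286533 + (1-p)*20.370770] = 14.585599
  V(0,0) = exp(-r*dt) * [p*4.066158 + (1-p)*14.585599] = 9.935045

Answer: Price = V(0,0) = 9.9350


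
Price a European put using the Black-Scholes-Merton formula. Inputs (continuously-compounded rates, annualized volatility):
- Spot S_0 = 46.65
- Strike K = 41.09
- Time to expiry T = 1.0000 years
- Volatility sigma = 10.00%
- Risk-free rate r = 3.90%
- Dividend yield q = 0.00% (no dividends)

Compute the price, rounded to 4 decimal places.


Answer: Price = 0.0866

Derivation:
d1 = (ln(S/K) + (r - q + 0.5*sigma^2) * T) / (sigma * sqrt(T)) = 1.70908144
d2 = d1 - sigma * sqrt(T) = 1.60908144
exp(-rT) = 0.96175071; exp(-qT) = 1.00000000
P = K * exp(-rT) * N(-d2) - S_0 * exp(-qT) * N(-d1)
N(-d1) = 0.04371793; N(-d2) = 0.05379927
P = 41.0900 * 0.96175071 * 0.05379927 - 46.6500 * 1.00000000 * 0.04371793 = 0.0866


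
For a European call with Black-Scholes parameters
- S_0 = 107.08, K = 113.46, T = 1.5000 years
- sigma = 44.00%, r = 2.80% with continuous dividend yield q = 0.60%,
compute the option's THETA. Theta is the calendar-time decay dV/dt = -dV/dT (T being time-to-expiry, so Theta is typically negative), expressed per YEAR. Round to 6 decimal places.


Answer: Theta = -8.188781

Derivation:
d1 = 0.2232855882; d2 = -0.3156021552
phi(d1) = 0.3891202878; exp(-qT) = 0.9910403788; exp(-rT) = 0.9588697806
Theta = -S*exp(-qT)*phi(d1)*sigma/(2*sqrt(T)) - r*K*exp(-rT)*N(d2) + q*S*exp(-qT)*N(d1)
N(d1) = 0.5883433784; N(d2) = 0.3761522508; sqrt(T) = 1.2247448714
Term 1 = -107.0800 * 0.9910403788 * 0.3891202878 * 0.4400 / (2 * 1.2247448714) = -7.4175526554
Term 2 = -0.0280 * 113.4600 * 0.9588697806 * 0.3761522508 = -1.1458403385
Term 3 = 0.0060 * 107.0800 * 0.9910403788 * 0.5883433784 = 0.3746121272
Theta = -7.4175526554 + (-1.1458403385) + (0.3746121272) = -8.188781


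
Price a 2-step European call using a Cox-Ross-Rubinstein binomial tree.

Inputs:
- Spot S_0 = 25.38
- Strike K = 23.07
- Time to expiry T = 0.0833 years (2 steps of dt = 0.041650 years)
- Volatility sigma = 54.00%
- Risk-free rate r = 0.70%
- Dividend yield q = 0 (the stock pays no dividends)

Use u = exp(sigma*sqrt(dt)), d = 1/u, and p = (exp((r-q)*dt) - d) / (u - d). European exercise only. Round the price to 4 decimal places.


dt = T/N = 0.041650
u = exp(sigma*sqrt(dt)) = 1.116507; d = 1/u = 0.895651
p = (exp((r-q)*dt) - d) / (u - d) = 0.473797
Discount per step: exp(-r*dt) = 0.999708
Stock lattice S(k, i) with i counting down-moves:
  k=0: S(0,0) = 25.3800
  k=1: S(1,0) = 28.3369; S(1,1) = 22.7316
  k=2: S(2,0) = 31.6384; S(2,1) = 25.3800; S(2,2) = 20.3596
Terminal payoffs V(N, i) = max(S_T - K, 0):
  V(2,0) = 8.568396; V(2,1) = 2.310000; V(2,2) = 0.000000
Backward induction: V(k, i) = exp(-r*dt) * [p * V(k+1, i) + (1-p) * V(k+1, i+1)].
  V(1,0) = exp(-r*dt) * [p*8.568396 + (1-p)*2.310000] = 5.273671
  V(1,1) = exp(-r*dt) * [p*2.310000 + (1-p)*0.000000] = 1.094152
  V(0,0) = exp(-r*dt) * [p*5.273671 + (1-p)*1.094152] = 3.073499

Answer: Price = V(0,0) = 3.0735


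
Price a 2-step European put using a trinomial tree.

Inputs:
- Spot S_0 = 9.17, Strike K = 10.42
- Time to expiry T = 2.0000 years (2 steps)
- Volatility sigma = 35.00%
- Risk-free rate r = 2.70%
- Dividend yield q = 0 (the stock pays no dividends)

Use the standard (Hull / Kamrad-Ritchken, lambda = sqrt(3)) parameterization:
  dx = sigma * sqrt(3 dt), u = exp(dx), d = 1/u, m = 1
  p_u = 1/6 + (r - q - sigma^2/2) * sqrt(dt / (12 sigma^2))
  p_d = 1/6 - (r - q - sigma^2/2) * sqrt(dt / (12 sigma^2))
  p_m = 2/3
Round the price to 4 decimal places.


Answer: Price = V(0,0) = 2.2013

Derivation:
dt = T/N = 1.000000; dx = sigma*sqrt(3*dt) = 0.606218
u = exp(dx) = 1.833484; d = 1/u = 0.545410
p_u = 0.138418, p_m = 0.666667, p_d = 0.194916
Discount per step: exp(-r*dt) = 0.973361
Stock lattice S(k, j) with j the centered position index:
  k=0: S(0,+0) = 9.1700
  k=1: S(1,-1) = 5.0014; S(1,+0) = 9.1700; S(1,+1) = 16.8130
  k=2: S(2,-2) = 2.7278; S(2,-1) = 5.0014; S(2,+0) = 9.1700; S(2,+1) = 16.8130; S(2,+2) = 30.8264
Terminal payoffs V(N, j) = max(K - S_T, 0):
  V(2,-2) = 7.692183; V(2,-1) = 5.418592; V(2,+0) = 1.250000; V(2,+1) = 0.000000; V(2,+2) = 0.000000
Backward induction: V(k, j) = exp(-r*dt) * [p_u * V(k+1, j+1) + p_m * V(k+1, j) + p_d * V(k+1, j-1)]
  V(1,-1) = exp(-r*dt) * [p_u*1.250000 + p_m*5.418592 + p_d*7.692183] = 5.143964
  V(1,+0) = exp(-r*dt) * [p_u*0.000000 + p_m*1.250000 + p_d*5.418592] = 1.839167
  V(1,+1) = exp(-r*dt) * [p_u*0.000000 + p_m*0.000000 + p_d*1.250000] = 0.237154
  V(0,+0) = exp(-r*dt) * [p_u*0.237154 + p_m*1.839167 + p_d*5.143964] = 2.201331


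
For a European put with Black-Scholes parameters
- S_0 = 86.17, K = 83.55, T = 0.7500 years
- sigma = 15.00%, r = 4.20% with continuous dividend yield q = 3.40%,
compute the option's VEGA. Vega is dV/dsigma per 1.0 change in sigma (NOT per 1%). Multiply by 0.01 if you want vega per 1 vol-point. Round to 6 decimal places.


d1 = 0.3488299074; d2 = 0.2189260968
phi(d1) = 0.3753937945; exp(-qT) = 0.9748223790; exp(-rT) = 0.9689909565
Vega = S * exp(-qT) * phi(d1) * sqrt(T) = 86.1700 * 0.9748223790 * 0.3753937945 * 0.8660254038 = 27.308592

Answer: Vega = 27.308592


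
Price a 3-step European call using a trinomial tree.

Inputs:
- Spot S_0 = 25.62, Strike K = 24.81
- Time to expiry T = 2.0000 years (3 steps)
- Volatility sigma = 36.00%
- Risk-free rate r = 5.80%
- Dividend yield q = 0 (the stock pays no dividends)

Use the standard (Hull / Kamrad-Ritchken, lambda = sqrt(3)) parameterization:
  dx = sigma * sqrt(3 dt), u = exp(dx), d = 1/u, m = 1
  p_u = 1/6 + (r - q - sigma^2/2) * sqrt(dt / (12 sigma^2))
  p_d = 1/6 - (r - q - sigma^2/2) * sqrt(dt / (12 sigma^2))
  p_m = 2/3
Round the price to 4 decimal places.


Answer: Price = V(0,0) = 6.4549

Derivation:
dt = T/N = 0.666667; dx = sigma*sqrt(3*dt) = 0.509117
u = exp(dx) = 1.663821; d = 1/u = 0.601026
p_u = 0.162215, p_m = 0.666667, p_d = 0.171119
Discount per step: exp(-r*dt) = 0.962071
Stock lattice S(k, j) with j the centered position index:
  k=0: S(0,+0) = 25.6200
  k=1: S(1,-1) = 15.3983; S(1,+0) = 25.6200; S(1,+1) = 42.6271
  k=2: S(2,-2) = 9.2548; S(2,-1) = 15.3983; S(2,+0) = 25.6200; S(2,+1) = 42.6271; S(2,+2) = 70.9239
  k=3: S(3,-3) = 5.5624; S(3,-2) = 9.2548; S(3,-1) = 15.3983; S(3,+0) = 25.6200; S(3,+1) = 42.6271; S(3,+2) = 70.9239; S(3,+3) = 118.0046
Terminal payoffs V(N, j) = max(S_T - K, 0):
  V(3,-3) = 0.000000; V(3,-2) = 0.000000; V(3,-1) = 0.000000; V(3,+0) = 0.810000; V(3,+1) = 17.817099; V(3,+2) = 46.113871; V(3,+3) = 93.194640
Backward induction: V(k, j) = exp(-r*dt) * [p_u * V(k+1, j+1) + p_m * V(k+1, j) + p_d * V(k+1, j-1)]
  V(2,-2) = exp(-r*dt) * [p_u*0.000000 + p_m*0.000000 + p_d*0.000000] = 0.000000
  V(2,-1) = exp(-r*dt) * [p_u*0.810000 + p_m*0.000000 + p_d*0.000000] = 0.126410
  V(2,+0) = exp(-r*dt) * [p_u*17.817099 + p_m*0.810000 + p_d*0.000000] = 3.300089
  V(2,+1) = exp(-r*dt) * [p_u*46.113871 + p_m*17.817099 + p_d*0.810000] = 18.757516
  V(2,+2) = exp(-r*dt) * [p_u*93.194640 + p_m*46.113871 + p_d*17.817099] = 47.053894
  V(1,-1) = exp(-r*dt) * [p_u*3.300089 + p_m*0.126410 + p_d*0.000000] = 0.596095
  V(1,+0) = exp(-r*dt) * [p_u*18.757516 + p_m*3.300089 + p_d*0.126410] = 5.064759
  V(1,+1) = exp(-r*dt) * [p_u*47.053894 + p_m*18.757516 + p_d*3.300089] = 19.917323
  V(0,+0) = exp(-r*dt) * [p_u*19.917323 + p_m*5.064759 + p_d*0.596095] = 6.454910


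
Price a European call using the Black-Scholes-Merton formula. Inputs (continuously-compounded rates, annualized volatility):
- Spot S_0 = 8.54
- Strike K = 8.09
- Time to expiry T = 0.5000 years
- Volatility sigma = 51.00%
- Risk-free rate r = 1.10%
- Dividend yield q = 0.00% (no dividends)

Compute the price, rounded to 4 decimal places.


d1 = (ln(S/K) + (r - q + 0.5*sigma^2) * T) / (sigma * sqrt(T)) = 0.34567061
d2 = d1 - sigma * sqrt(T) = -0.01495385
exp(-rT) = 0.99451510; exp(-qT) = 1.00000000
C = S_0 * exp(-qT) * N(d1) - K * exp(-rT) * N(d2)
N(d1) = 0.63520486; N(d2) = 0.49403450
C = 8.5400 * 1.00000000 * 0.63520486 - 8.0900 * 0.99451510 * 0.49403450 = 1.4498

Answer: Price = 1.4498


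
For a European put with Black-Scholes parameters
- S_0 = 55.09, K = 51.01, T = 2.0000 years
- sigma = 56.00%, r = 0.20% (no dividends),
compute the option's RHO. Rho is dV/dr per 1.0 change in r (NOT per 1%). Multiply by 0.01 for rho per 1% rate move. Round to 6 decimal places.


d1 = 0.4981902133; d2 = -0.2937693816
phi(d1) = 0.3523834754; exp(-qT) = 1.0000000000; exp(-rT) = 0.9960079893
N(-d2) = 0.6155329334
Rho = -K*T*exp(-rT)*N(-d2) = -51.0100 * 2.0000 * 0.9960079893 * 0.6155329334 = -62.545985

Answer: Rho = -62.545985


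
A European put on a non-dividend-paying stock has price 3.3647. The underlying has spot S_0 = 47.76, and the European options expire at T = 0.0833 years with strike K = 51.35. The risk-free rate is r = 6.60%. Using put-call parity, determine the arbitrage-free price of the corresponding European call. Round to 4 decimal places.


Answer: Call price = 0.0562

Derivation:
Put-call parity: C - P = S_0 * exp(-qT) - K * exp(-rT).
S_0 * exp(-qT) = 47.7600 * 1.00000000 = 47.76000000
K * exp(-rT) = 51.3500 * 0.99451729 = 51.06846260
C = P + S*exp(-qT) - K*exp(-rT)
C = 3.3647 + 47.76000000 - 51.06846260 = 0.0562


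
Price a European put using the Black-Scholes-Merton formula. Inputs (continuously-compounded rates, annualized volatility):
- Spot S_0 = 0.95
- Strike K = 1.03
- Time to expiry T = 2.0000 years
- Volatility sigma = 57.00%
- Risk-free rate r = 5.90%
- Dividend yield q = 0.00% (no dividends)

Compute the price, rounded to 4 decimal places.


d1 = (ln(S/K) + (r - q + 0.5*sigma^2) * T) / (sigma * sqrt(T)) = 0.44913426
d2 = d1 - sigma * sqrt(T) = -0.35696747
exp(-rT) = 0.88869605; exp(-qT) = 1.00000000
P = K * exp(-rT) * N(-d2) - S_0 * exp(-qT) * N(-d1)
N(-d1) = 0.32666740; N(-d2) = 0.63944192
P = 1.0300 * 0.88869605 * 0.63944192 - 0.9500 * 1.00000000 * 0.32666740 = 0.2750

Answer: Price = 0.2750


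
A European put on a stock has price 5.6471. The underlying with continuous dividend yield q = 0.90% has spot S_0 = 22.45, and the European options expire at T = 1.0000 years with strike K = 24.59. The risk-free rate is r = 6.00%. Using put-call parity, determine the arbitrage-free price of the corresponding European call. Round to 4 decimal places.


Answer: Call price = 4.7380

Derivation:
Put-call parity: C - P = S_0 * exp(-qT) - K * exp(-rT).
S_0 * exp(-qT) = 22.4500 * 0.99104038 = 22.24885650
K * exp(-rT) = 24.5900 * 0.94176453 = 23.15798988
C = P + S*exp(-qT) - K*exp(-rT)
C = 5.6471 + 22.24885650 - 23.15798988 = 4.7380


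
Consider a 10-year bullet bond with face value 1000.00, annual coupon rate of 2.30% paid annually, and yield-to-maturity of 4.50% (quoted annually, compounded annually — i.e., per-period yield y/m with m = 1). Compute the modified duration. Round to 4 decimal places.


Coupon per period c = face * coupon_rate / m = 23.000000
Periods per year m = 1; per-period yield y/m = 0.045000
Number of cashflows N = 10
Cashflows (t years, CF_t, discount factor 1/(1+y/m)^(m*t), PV):
  t = 1.0000: CF_t = 23.000000, DF = 0.956938, PV = 22.009569
  t = 2.0000: CF_t = 23.000000, DF = 0.915730, PV = 21.061789
  t = 3.0000: CF_t = 23.000000, DF = 0.876297, PV = 20.154822
  t = 4.0000: CF_t = 23.000000, DF = 0.838561, PV = 19.286911
  t = 5.0000: CF_t = 23.000000, DF = 0.802451, PV = 18.456374
  t = 6.0000: CF_t = 23.000000, DF = 0.767896, PV = 17.661602
  t = 7.0000: CF_t = 23.000000, DF = 0.734828, PV = 16.901055
  t = 8.0000: CF_t = 23.000000, DF = 0.703185, PV = 16.173258
  t = 9.0000: CF_t = 23.000000, DF = 0.672904, PV = 15.476802
  t = 10.0000: CF_t = 1023.000000, DF = 0.643928, PV = 658.738019
Price P = sum_t PV_t = 825.920200
First compute Macaulay numerator sum_t t * PV_t:
  t * PV_t at t = 1.0000: 22.009569
  t * PV_t at t = 2.0000: 42.123578
  t * PV_t at t = 3.0000: 60.464466
  t * PV_t at t = 4.0000: 77.147644
  t * PV_t at t = 5.0000: 92.281870
  t * PV_t at t = 6.0000: 105.969612
  t * PV_t at t = 7.0000: 118.307382
  t * PV_t at t = 8.0000: 129.386063
  t * PV_t at t = 9.0000: 139.291217
  t * PV_t at t = 10.0000: 6587.380187
Macaulay duration D = 7374.361587 / 825.920200 = 8.928661
Modified duration = D / (1 + y/m) = 8.928661 / (1 + 0.045000) = 8.544173

Answer: Modified duration = 8.5442


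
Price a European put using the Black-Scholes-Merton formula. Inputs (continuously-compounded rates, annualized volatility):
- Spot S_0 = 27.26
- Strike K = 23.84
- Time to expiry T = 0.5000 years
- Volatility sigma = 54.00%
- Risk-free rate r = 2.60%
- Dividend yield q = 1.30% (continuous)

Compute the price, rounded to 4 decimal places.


Answer: Price = 2.3093

Derivation:
d1 = (ln(S/K) + (r - q + 0.5*sigma^2) * T) / (sigma * sqrt(T)) = 0.55902182
d2 = d1 - sigma * sqrt(T) = 0.17718416
exp(-rT) = 0.98708414; exp(-qT) = 0.99352108
P = K * exp(-rT) * N(-d2) - S_0 * exp(-qT) * N(-d1)
N(-d1) = 0.28807341; N(-d2) = 0.42968187
P = 23.8400 * 0.98708414 * 0.42968187 - 27.2600 * 0.99352108 * 0.28807341 = 2.3093


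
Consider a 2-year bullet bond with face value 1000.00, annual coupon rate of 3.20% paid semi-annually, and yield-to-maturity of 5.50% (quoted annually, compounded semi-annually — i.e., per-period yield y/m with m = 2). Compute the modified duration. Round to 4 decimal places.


Coupon per period c = face * coupon_rate / m = 16.000000
Periods per year m = 2; per-period yield y/m = 0.027500
Number of cashflows N = 4
Cashflows (t years, CF_t, discount factor 1/(1+y/m)^(m*t), PV):
  t = 0.5000: CF_t = 16.000000, DF = 0.973236, PV = 15.571776
  t = 1.0000: CF_t = 16.000000, DF = 0.947188, PV = 15.155013
  t = 1.5000: CF_t = 16.000000, DF = 0.921838, PV = 14.749405
  t = 2.0000: CF_t = 1016.000000, DF = 0.897166, PV = 911.520385
Price P = sum_t PV_t = 956.996580
First compute Macaulay numerator sum_t t * PV_t:
  t * PV_t at t = 0.5000: 7.785888
  t * PV_t at t = 1.0000: 15.155013
  t * PV_t at t = 1.5000: 22.124107
  t * PV_t at t = 2.0000: 1823.040771
Macaulay duration D = 1868.105779 / 956.996580 = 1.952051
Modified duration = D / (1 + y/m) = 1.952051 / (1 + 0.027500) = 1.899806

Answer: Modified duration = 1.8998


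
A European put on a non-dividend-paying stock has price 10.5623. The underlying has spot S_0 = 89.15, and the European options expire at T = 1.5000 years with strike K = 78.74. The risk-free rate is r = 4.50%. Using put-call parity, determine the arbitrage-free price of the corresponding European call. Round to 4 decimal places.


Put-call parity: C - P = S_0 * exp(-qT) - K * exp(-rT).
S_0 * exp(-qT) = 89.1500 * 1.00000000 = 89.15000000
K * exp(-rT) = 78.7400 * 0.93472772 = 73.60046072
C = P + S*exp(-qT) - K*exp(-rT)
C = 10.5623 + 89.15000000 - 73.60046072 = 26.1118

Answer: Call price = 26.1118


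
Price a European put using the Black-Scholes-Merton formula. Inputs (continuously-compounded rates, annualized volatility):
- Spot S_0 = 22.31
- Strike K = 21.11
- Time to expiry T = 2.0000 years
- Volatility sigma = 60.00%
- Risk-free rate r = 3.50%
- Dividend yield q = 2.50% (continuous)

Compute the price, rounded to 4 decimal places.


Answer: Price = 5.9765

Derivation:
d1 = (ln(S/K) + (r - q + 0.5*sigma^2) * T) / (sigma * sqrt(T)) = 0.51299200
d2 = d1 - sigma * sqrt(T) = -0.33553614
exp(-rT) = 0.93239382; exp(-qT) = 0.95122942
P = K * exp(-rT) * N(-d2) - S_0 * exp(-qT) * N(-d1)
N(-d1) = 0.30397846; N(-d2) = 0.63138966
P = 21.1100 * 0.93239382 * 0.63138966 - 22.3100 * 0.95122942 * 0.30397846 = 5.9765


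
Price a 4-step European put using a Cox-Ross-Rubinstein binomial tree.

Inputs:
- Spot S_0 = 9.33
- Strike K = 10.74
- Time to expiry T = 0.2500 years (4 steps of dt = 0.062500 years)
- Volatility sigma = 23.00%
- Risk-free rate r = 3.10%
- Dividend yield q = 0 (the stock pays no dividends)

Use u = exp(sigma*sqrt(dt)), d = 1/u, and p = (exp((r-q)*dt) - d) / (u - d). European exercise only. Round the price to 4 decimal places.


dt = T/N = 0.062500
u = exp(sigma*sqrt(dt)) = 1.059185; d = 1/u = 0.944122
p = (exp((r-q)*dt) - d) / (u - d) = 0.502484
Discount per step: exp(-r*dt) = 0.998064
Stock lattice S(k, i) with i counting down-moves:
  k=0: S(0,0) = 9.3300
  k=1: S(1,0) = 9.8822; S(1,1) = 8.8087
  k=2: S(2,0) = 10.4671; S(2,1) = 9.3300; S(2,2) = 8.3164
  k=3: S(3,0) = 11.0866; S(3,1) = 9.8822; S(3,2) = 8.8087; S(3,3) = 7.8517
  k=4: S(4,0) = 11.7427; S(4,1) = 10.4671; S(4,2) = 9.3300; S(4,3) = 8.3164; S(4,4) = 7.4130
Terminal payoffs V(N, i) = max(K - S_T, 0):
  V(4,0) = 0.000000; V(4,1) = 0.272921; V(4,2) = 1.410000; V(4,3) = 2.423554; V(4,4) = 3.327001
Backward induction: V(k, i) = exp(-r*dt) * [p * V(k+1, i) + (1-p) * V(k+1, i+1)].
  V(3,0) = exp(-r*dt) * [p*0.000000 + (1-p)*0.272921] = 0.135520
  V(3,1) = exp(-r*dt) * [p*0.272921 + (1-p)*1.410000] = 0.837013
  V(3,2) = exp(-r*dt) * [p*1.410000 + (1-p)*2.423554] = 1.910554
  V(3,3) = exp(-r*dt) * [p*2.423554 + (1-p)*3.327001] = 2.867473
  V(2,0) = exp(-r*dt) * [p*0.135520 + (1-p)*0.837013] = 0.483586
  V(2,1) = exp(-r*dt) * [p*0.837013 + (1-p)*1.910554] = 1.368463
  V(2,2) = exp(-r*dt) * [p*1.910554 + (1-p)*2.867473] = 2.382017
  V(1,0) = exp(-r*dt) * [p*0.483586 + (1-p)*1.368463] = 0.922038
  V(1,1) = exp(-r*dt) * [p*1.368463 + (1-p)*2.382017] = 1.869098
  V(0,0) = exp(-r*dt) * [p*0.922038 + (1-p)*1.869098] = 1.390519

Answer: Price = V(0,0) = 1.3905


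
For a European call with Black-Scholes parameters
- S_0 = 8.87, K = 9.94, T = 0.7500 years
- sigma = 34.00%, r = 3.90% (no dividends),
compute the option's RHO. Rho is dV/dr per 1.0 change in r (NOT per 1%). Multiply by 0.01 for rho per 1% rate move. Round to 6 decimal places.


d1 = -0.1402357461; d2 = -0.4346843834
phi(d1) = 0.3950386916; exp(-qT) = 1.0000000000; exp(-rT) = 0.9711736407
N(d2) = 0.3318957677
Rho = K*T*exp(-rT)*N(d2) = 9.9400 * 0.7500 * 0.9711736407 * 0.3318957677 = 2.402958

Answer: Rho = 2.402958


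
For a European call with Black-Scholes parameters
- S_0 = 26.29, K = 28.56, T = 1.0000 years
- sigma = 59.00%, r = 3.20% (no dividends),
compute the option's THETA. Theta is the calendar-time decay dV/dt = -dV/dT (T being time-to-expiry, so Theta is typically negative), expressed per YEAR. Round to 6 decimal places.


Answer: Theta = -3.338431

Derivation:
d1 = 0.2088669513; d2 = -0.3811330487
phi(d1) = 0.3903344923; exp(-qT) = 1.0000000000; exp(-rT) = 0.9685065821
Theta = -S*exp(-qT)*phi(d1)*sigma/(2*sqrt(T)) - r*K*exp(-rT)*N(d2) + q*S*exp(-qT)*N(d1)
N(d1) = 0.5827239479; N(d2) = 0.3515522628; sqrt(T) = 1.0000000000
Term 1 = -26.2900 * 1.0000000000 * 0.3903344923 * 0.5900 / (2 * 1.0000000000) = -3.0272586718
Term 2 = -0.0320 * 28.5600 * 0.9685065821 * 0.3515522628 = -0.3111721035
Term 3 = 0 (no dividend yield, q = 0)
Theta = -3.0272586718 + (-0.3111721035) + (0.0000000000) = -3.338431


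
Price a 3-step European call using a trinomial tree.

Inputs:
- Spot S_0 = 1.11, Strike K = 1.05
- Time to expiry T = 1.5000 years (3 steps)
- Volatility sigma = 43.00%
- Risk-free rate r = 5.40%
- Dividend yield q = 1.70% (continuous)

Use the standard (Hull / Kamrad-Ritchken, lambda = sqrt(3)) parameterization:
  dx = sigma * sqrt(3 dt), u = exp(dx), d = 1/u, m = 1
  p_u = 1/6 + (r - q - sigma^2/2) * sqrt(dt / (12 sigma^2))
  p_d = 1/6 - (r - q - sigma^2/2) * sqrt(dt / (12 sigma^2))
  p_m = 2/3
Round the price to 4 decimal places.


dt = T/N = 0.500000; dx = sigma*sqrt(3*dt) = 0.526640
u = exp(dx) = 1.693234; d = 1/u = 0.590586
p_u = 0.140344, p_m = 0.666667, p_d = 0.192989
Discount per step: exp(-r*dt) = 0.973361
Stock lattice S(k, j) with j the centered position index:
  k=0: S(0,+0) = 1.1100
  k=1: S(1,-1) = 0.6556; S(1,+0) = 1.1100; S(1,+1) = 1.8795
  k=2: S(2,-2) = 0.3872; S(2,-1) = 0.6556; S(2,+0) = 1.1100; S(2,+1) = 1.8795; S(2,+2) = 3.1824
  k=3: S(3,-3) = 0.2287; S(3,-2) = 0.3872; S(3,-1) = 0.6556; S(3,+0) = 1.1100; S(3,+1) = 1.8795; S(3,+2) = 3.1824; S(3,+3) = 5.3886
Terminal payoffs V(N, j) = max(S_T - K, 0):
  V(3,-3) = 0.000000; V(3,-2) = 0.000000; V(3,-1) = 0.000000; V(3,+0) = 0.060000; V(3,+1) = 0.829490; V(3,+2) = 2.132416; V(3,+3) = 4.338575
Backward induction: V(k, j) = exp(-r*dt) * [p_u * V(k+1, j+1) + p_m * V(k+1, j) + p_d * V(k+1, j-1)]
  V(2,-2) = exp(-r*dt) * [p_u*0.000000 + p_m*0.000000 + p_d*0.000000] = 0.000000
  V(2,-1) = exp(-r*dt) * [p_u*0.060000 + p_m*0.000000 + p_d*0.000000] = 0.008196
  V(2,+0) = exp(-r*dt) * [p_u*0.829490 + p_m*0.060000 + p_d*0.000000] = 0.152247
  V(2,+1) = exp(-r*dt) * [p_u*2.132416 + p_m*0.829490 + p_d*0.060000] = 0.840833
  V(2,+2) = exp(-r*dt) * [p_u*4.338575 + p_m*2.132416 + p_d*0.829490] = 2.132232
  V(1,-1) = exp(-r*dt) * [p_u*0.152247 + p_m*0.008196 + p_d*0.000000] = 0.026116
  V(1,+0) = exp(-r*dt) * [p_u*0.840833 + p_m*0.152247 + p_d*0.008196] = 0.215197
  V(1,+1) = exp(-r*dt) * [p_u*2.132232 + p_m*0.840833 + p_d*0.152247] = 0.865497
  V(0,+0) = exp(-r*dt) * [p_u*0.865497 + p_m*0.215197 + p_d*0.026116] = 0.262780

Answer: Price = V(0,0) = 0.2628


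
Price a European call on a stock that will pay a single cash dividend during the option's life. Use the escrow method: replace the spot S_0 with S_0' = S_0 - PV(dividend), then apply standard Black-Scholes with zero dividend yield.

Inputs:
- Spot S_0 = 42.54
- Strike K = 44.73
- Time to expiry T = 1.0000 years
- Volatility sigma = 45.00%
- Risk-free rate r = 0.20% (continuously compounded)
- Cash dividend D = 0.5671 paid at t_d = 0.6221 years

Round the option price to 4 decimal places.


Answer: Price = 6.4469

Derivation:
PV(D) = D * exp(-r * t_d) = 0.5671 * 0.99875657 = 0.56639485
S_0' = S_0 - PV(D) = 42.5400 - 0.56639485 = 41.97360515
d1 = (ln(S_0'/K) + (r + sigma^2/2)*T) / (sigma*sqrt(T)) = 0.08810345
d2 = d1 - sigma*sqrt(T) = -0.36189655
exp(-rT) = 0.99800200
N(d1) = 0.53510277; N(d2) = 0.35871467
C = S_0' * N(d1) - K * exp(-rT) * N(d2) = 41.97360515 * 0.53510277 - 44.7300 * 0.99800200 * 0.35871467 = 6.4469


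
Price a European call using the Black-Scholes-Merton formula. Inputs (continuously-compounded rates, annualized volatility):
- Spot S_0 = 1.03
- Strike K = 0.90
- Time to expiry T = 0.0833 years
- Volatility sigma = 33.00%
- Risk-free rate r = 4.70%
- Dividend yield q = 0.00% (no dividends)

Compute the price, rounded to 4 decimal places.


d1 = (ln(S/K) + (r - q + 0.5*sigma^2) * T) / (sigma * sqrt(T)) = 1.50529686
d2 = d1 - sigma * sqrt(T) = 1.41005312
exp(-rT) = 0.99609255; exp(-qT) = 1.00000000
C = S_0 * exp(-qT) * N(d1) - K * exp(-rT) * N(d2)
N(d1) = 0.93387611; N(d2) = 0.92073800
C = 1.0300 * 1.00000000 * 0.93387611 - 0.9000 * 0.99609255 * 0.92073800 = 0.1365

Answer: Price = 0.1365


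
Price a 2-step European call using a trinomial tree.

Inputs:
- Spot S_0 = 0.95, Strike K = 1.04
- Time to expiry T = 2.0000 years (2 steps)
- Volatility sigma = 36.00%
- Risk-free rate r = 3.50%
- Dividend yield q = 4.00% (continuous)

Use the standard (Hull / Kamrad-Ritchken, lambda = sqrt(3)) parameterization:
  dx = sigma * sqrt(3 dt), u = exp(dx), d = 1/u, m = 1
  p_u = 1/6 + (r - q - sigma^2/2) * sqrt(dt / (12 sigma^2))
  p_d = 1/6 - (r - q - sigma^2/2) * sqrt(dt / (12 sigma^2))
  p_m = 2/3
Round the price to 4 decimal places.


Answer: Price = V(0,0) = 0.1267

Derivation:
dt = T/N = 1.000000; dx = sigma*sqrt(3*dt) = 0.623538
u = exp(dx) = 1.865517; d = 1/u = 0.536044
p_u = 0.110696, p_m = 0.666667, p_d = 0.222638
Discount per step: exp(-r*dt) = 0.965605
Stock lattice S(k, j) with j the centered position index:
  k=0: S(0,+0) = 0.9500
  k=1: S(1,-1) = 0.5092; S(1,+0) = 0.9500; S(1,+1) = 1.7722
  k=2: S(2,-2) = 0.2730; S(2,-1) = 0.5092; S(2,+0) = 0.9500; S(2,+1) = 1.7722; S(2,+2) = 3.3061
Terminal payoffs V(N, j) = max(S_T - K, 0):
  V(2,-2) = 0.000000; V(2,-1) = 0.000000; V(2,+0) = 0.000000; V(2,+1) = 0.732241; V(2,+2) = 2.266146
Backward induction: V(k, j) = exp(-r*dt) * [p_u * V(k+1, j+1) + p_m * V(k+1, j) + p_d * V(k+1, j-1)]
  V(1,-1) = exp(-r*dt) * [p_u*0.000000 + p_m*0.000000 + p_d*0.000000] = 0.000000
  V(1,+0) = exp(-r*dt) * [p_u*0.732241 + p_m*0.000000 + p_d*0.000000] = 0.078268
  V(1,+1) = exp(-r*dt) * [p_u*2.266146 + p_m*0.732241 + p_d*0.000000] = 0.713596
  V(0,+0) = exp(-r*dt) * [p_u*0.713596 + p_m*0.078268 + p_d*0.000000] = 0.126659


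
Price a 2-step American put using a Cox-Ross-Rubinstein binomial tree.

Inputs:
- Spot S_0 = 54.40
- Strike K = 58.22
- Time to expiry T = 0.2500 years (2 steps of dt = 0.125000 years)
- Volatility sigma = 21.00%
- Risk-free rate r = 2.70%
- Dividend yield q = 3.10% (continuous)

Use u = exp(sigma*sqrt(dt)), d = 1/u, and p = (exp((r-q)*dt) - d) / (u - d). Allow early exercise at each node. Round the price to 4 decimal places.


dt = T/N = 0.125000
u = exp(sigma*sqrt(dt)) = 1.077072; d = 1/u = 0.928443
p = (exp((r-q)*dt) - d) / (u - d) = 0.478084
Discount per step: exp(-r*dt) = 0.996631
Stock lattice S(k, i) with i counting down-moves:
  k=0: S(0,0) = 54.4000
  k=1: S(1,0) = 58.5927; S(1,1) = 50.5073
  k=2: S(2,0) = 63.1086; S(2,1) = 54.4000; S(2,2) = 46.8932
Terminal payoffs V(N, i) = max(K - S_T, 0):
  V(2,0) = 0.000000; V(2,1) = 3.820000; V(2,2) = 11.326844
Backward induction: V(k, i) = exp(-r*dt) * [p * V(k+1, i) + (1-p) * V(k+1, i+1)]; then take max(V_cont, immediate exercise) for American.
  V(1,0) = exp(-r*dt) * [p*0.000000 + (1-p)*3.820000] = 1.987003; exercise = 0.000000; V(1,0) = max -> 1.987003
  V(1,1) = exp(-r*dt) * [p*3.820000 + (1-p)*11.326844] = 7.711873; exercise = 7.712697; V(1,1) = max -> 7.712697
  V(0,0) = exp(-r*dt) * [p*1.987003 + (1-p)*7.712697] = 4.958572; exercise = 3.820000; V(0,0) = max -> 4.958572

Answer: Price = V(0,0) = 4.9586


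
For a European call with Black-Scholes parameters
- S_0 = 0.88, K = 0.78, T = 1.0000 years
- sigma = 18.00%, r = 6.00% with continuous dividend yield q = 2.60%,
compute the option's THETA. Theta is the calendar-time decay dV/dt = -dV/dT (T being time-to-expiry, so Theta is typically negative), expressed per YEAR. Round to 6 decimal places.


d1 = 0.9490443766; d2 = 0.7690443766
phi(d1) = 0.2542896906; exp(-qT) = 0.9743350896; exp(-rT) = 0.9417645336
Theta = -S*exp(-qT)*phi(d1)*sigma/(2*sqrt(T)) - r*K*exp(-rT)*N(d2) + q*S*exp(-qT)*N(d1)
N(d1) = 0.8287009787; N(d2) = 0.7790665165; sqrt(T) = 1.0000000000
Term 1 = -0.8800 * 0.9743350896 * 0.2542896906 * 0.1800 / (2 * 1.0000000000) = -0.0196228588
Term 2 = -0.0600 * 0.7800 * 0.9417645336 * 0.7790665165 = -0.0343370296
Term 3 = 0.0260 * 0.8800 * 0.9743350896 * 0.8287009787 = 0.0184740543
Theta = -0.0196228588 + (-0.0343370296) + (0.0184740543) = -0.035486

Answer: Theta = -0.035486


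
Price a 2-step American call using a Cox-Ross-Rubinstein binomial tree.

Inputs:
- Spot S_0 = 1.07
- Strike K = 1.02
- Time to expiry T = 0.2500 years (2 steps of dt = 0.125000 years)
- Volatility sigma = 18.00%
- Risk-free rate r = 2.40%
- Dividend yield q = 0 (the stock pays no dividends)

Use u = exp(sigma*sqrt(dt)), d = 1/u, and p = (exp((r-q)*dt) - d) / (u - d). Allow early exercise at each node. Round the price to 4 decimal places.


Answer: Price = V(0,0) = 0.0749

Derivation:
dt = T/N = 0.125000
u = exp(sigma*sqrt(dt)) = 1.065708; d = 1/u = 0.938343
p = (exp((r-q)*dt) - d) / (u - d) = 0.507685
Discount per step: exp(-r*dt) = 0.997004
Stock lattice S(k, i) with i counting down-moves:
  k=0: S(0,0) = 1.0700
  k=1: S(1,0) = 1.1403; S(1,1) = 1.0040
  k=2: S(2,0) = 1.2152; S(2,1) = 1.0700; S(2,2) = 0.9421
Terminal payoffs V(N, i) = max(S_T - K, 0):
  V(2,0) = 0.195235; V(2,1) = 0.050000; V(2,2) = 0.000000
Backward induction: V(k, i) = exp(-r*dt) * [p * V(k+1, i) + (1-p) * V(k+1, i+1)]; then take max(V_cont, immediate exercise) for American.
  V(1,0) = exp(-r*dt) * [p*0.195235 + (1-p)*0.050000] = 0.123363; exercise = 0.120308; V(1,0) = max -> 0.123363
  V(1,1) = exp(-r*dt) * [p*0.050000 + (1-p)*0.000000] = 0.025308; exercise = 0.000000; V(1,1) = max -> 0.025308
  V(0,0) = exp(-r*dt) * [p*0.123363 + (1-p)*0.025308] = 0.074864; exercise = 0.050000; V(0,0) = max -> 0.074864


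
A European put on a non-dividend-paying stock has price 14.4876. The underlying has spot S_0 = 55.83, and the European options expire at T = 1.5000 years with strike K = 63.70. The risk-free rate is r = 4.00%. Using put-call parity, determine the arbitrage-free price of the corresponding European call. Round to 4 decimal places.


Put-call parity: C - P = S_0 * exp(-qT) - K * exp(-rT).
S_0 * exp(-qT) = 55.8300 * 1.00000000 = 55.83000000
K * exp(-rT) = 63.7000 * 0.94176453 = 59.99040079
C = P + S*exp(-qT) - K*exp(-rT)
C = 14.4876 + 55.83000000 - 59.99040079 = 10.3272

Answer: Call price = 10.3272


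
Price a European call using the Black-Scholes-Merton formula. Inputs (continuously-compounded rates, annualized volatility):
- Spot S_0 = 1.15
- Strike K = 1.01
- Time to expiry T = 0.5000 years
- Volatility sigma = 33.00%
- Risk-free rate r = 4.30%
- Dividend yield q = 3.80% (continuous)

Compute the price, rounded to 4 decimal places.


d1 = (ln(S/K) + (r - q + 0.5*sigma^2) * T) / (sigma * sqrt(T)) = 0.68369345
d2 = d1 - sigma * sqrt(T) = 0.45034822
exp(-rT) = 0.97872948; exp(-qT) = 0.98117936
C = S_0 * exp(-qT) * N(d1) - K * exp(-rT) * N(d2)
N(d1) = 0.75291562; N(d2) = 0.67377031
C = 1.1500 * 0.98117936 * 0.75291562 - 1.0100 * 0.97872948 * 0.67377031 = 0.1835

Answer: Price = 0.1835
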